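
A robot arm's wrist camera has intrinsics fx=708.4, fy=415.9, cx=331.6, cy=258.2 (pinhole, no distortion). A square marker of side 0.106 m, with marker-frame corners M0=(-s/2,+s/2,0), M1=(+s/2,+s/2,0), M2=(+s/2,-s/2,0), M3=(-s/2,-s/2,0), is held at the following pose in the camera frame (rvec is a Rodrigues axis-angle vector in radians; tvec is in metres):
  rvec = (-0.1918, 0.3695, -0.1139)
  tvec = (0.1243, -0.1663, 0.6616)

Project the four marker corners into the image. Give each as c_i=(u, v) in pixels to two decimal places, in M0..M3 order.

c0=(415.46, 191.75) c1=(530.37, 177.75) c2=(515.05, 114.70) c3=(404.60, 131.62)

Intrinsics K: fx=708.4, fy=415.9, cx=331.6, cy=258.2
Marker side s = 0.106 m; corners in marker frame (Z=0):
  M0 = (-0.0530, +0.0530, 0)
  M1 = (+0.0530, +0.0530, 0)
  M2 = (+0.0530, -0.0530, 0)
  M3 = (-0.0530, -0.0530, 0)
rvec = (-0.1918, 0.3695, -0.1139), |rvec| = θ = 0.43161 rad = 24.730°
Rodrigues: sinθ=0.41834, 1−cosθ=0.09171; R = I + sinθ·[k]× + (1−cosθ)·[k]×²:
    [+0.92640 +0.07551 +0.36889]
    [-0.14528 +0.97550 +0.16518]
    [-0.34738 -0.20662 +0.91468]
t = (0.1243, -0.1663, 0.6616) m
M0: Pc = R·M0+t = (+0.07920, -0.10690, +0.66906); u = 708.4·(+0.07920)/0.66906 + 331.6 = 415.4596, v = 415.9·(-0.10690)/0.66906 + 258.2 = 191.7501
M1: Pc = R·M1+t = (+0.17740, -0.12230, +0.63224); u = 708.4·(+0.17740)/0.63224 + 331.6 = 530.3717, v = 415.9·(-0.12230)/0.63224 + 258.2 = 177.7494
M2: Pc = R·M2+t = (+0.16940, -0.22570, +0.65414); u = 708.4·(+0.16940)/0.65414 + 331.6 = 515.0487, v = 415.9·(-0.22570)/0.65414 + 258.2 = 114.6995
M3: Pc = R·M3+t = (+0.07120, -0.21030, +0.69096); u = 708.4·(+0.07120)/0.69096 + 331.6 = 404.5957, v = 415.9·(-0.21030)/0.69096 + 258.2 = 131.6164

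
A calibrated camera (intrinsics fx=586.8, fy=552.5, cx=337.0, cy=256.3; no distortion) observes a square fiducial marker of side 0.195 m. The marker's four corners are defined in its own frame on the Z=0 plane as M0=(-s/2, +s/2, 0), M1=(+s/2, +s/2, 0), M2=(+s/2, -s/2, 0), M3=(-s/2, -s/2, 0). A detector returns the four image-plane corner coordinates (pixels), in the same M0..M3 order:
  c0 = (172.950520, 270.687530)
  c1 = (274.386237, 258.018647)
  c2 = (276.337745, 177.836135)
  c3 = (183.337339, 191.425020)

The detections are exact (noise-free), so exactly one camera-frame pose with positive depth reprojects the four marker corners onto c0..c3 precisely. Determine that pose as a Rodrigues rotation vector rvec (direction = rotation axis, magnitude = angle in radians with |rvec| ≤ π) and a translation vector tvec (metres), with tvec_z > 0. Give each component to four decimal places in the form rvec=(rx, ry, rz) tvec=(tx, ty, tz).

Intrinsics K: fx=586.8, fy=552.5, cx=337.0, cy=256.3
Marker side s = 0.195 m; corners in marker frame (Z=0):
  M0 = (-0.0975, +0.0975, 0)
  M1 = (+0.0975, +0.0975, 0)
  M2 = (+0.0975, -0.0975, 0)
  M3 = (-0.0975, -0.0975, 0)
Detected image corners:
  c0 = (172.950520, 270.687530) px
  c1 = (274.386237, 258.018647) px
  c2 = (276.337745, 177.836135) px
  c3 = (183.337339, 191.425020) px
Planar DLT: solve 8×8 A·h = b for H (H[2,2]=1):
  H  [+467.24581 -134.74073 +226.25494]
  H  [-97.48134 +307.00620 +222.81517]
  H  [-0.13386 -0.45345 +1.00000]
B = K⁻¹H; ‖b₁‖=0.890705, ‖b₂‖=0.890705; λ = 2/(‖b₁‖+‖b₂‖) = 1.122707, sign → tz>0 ⇒ λ=+1.122707
r₁ = λ·B[:,0] = (+0.98027,-0.12837,-0.15028); r₂ = λ·B[:,1] = (+0.03458,+0.86002,-0.50909)
r₃ = r₁×r₂ = (+0.19460,+0.49386,+0.84749); SVD([r₁ r₂ r₃]) → R = UVᵀ:
  R  [+0.98027 +0.03458 +0.19460]
  R  [-0.12837 +0.86002 +0.49386]
  R  [-0.15028 -0.50909 +0.84749]
t = (-0.21189, -0.06804, +1.12271) m
tr R = 2.687779; θ = arccos((tr R − 1)/2) = 0.566304 rad = 32.447°
axis k = ((R−Rᵀ)₃₂, (R−Rᵀ)₁₃, (R−Rᵀ)₂₁) / (2 sinθ) = (-0.934686, +0.321404, -0.151860)
rvec = θ·k = (-0.529317, +0.182013, -0.085999)

rvec=(-0.5293, 0.1820, -0.0860) tvec=(-0.2119, -0.0680, 1.1227)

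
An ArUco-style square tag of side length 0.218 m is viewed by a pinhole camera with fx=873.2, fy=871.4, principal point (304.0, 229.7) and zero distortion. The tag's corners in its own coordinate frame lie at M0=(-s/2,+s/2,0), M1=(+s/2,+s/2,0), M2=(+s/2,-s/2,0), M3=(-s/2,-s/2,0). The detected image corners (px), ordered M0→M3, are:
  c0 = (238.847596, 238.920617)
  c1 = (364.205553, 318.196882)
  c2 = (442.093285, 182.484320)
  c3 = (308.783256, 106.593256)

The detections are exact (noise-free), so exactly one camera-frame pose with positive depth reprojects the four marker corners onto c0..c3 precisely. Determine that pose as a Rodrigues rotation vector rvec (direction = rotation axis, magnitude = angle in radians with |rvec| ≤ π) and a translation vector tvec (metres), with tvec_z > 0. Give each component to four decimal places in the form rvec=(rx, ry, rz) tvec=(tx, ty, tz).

rvec=(0.1292, 0.3092, 0.5197) tvec=(0.0455, -0.0251, 1.2268)

Intrinsics K: fx=873.2, fy=871.4, cx=304.0, cy=229.7
Marker side s = 0.218 m; corners in marker frame (Z=0):
  M0 = (-0.1090, +0.1090, 0)
  M1 = (+0.1090, +0.1090, 0)
  M2 = (+0.1090, -0.1090, 0)
  M3 = (-0.1090, -0.1090, 0)
Detected image corners:
  c0 = (238.847596, 238.920617) px
  c1 = (364.205553, 318.196882) px
  c2 = (442.093285, 182.484320) px
  c3 = (308.783256, 106.593256) px
Planar DLT: solve 8×8 A·h = b for H (H[2,2]=1):
  H  [+521.95669 -283.73462 +336.35070]
  H  [+311.65362 +648.90055 +211.84642]
  H  [-0.20975 +0.16217 +1.00000]
B = K⁻¹H; ‖b₁‖=0.815137, ‖b₂‖=0.815137; λ = 2/(‖b₁‖+‖b₂‖) = 1.226787, sign → tz>0 ⇒ λ=+1.226787
r₁ = λ·B[:,0] = (+0.82290,+0.50659,-0.25732); r₂ = λ·B[:,1] = (-0.46789,+0.86110,+0.19895)
r₃ = r₁×r₂ = (+0.32236,-0.04332,+0.94562); SVD([r₁ r₂ r₃]) → R = UVᵀ:
  R  [+0.82290 -0.46789 +0.32236]
  R  [+0.50659 +0.86110 -0.04332]
  R  [-0.25732 +0.19895 +0.94562]
t = (+0.04545, -0.02513, +1.22679) m
tr R = 2.629623; θ = arccos((tr R − 1)/2) = 0.618392 rad = 35.431°
axis k = ((R−Rᵀ)₃₂, (R−Rᵀ)₁₃, (R−Rᵀ)₂₁) / (2 sinθ) = (+0.208955, +0.499959, +0.840464)
rvec = θ·k = (+0.129216, +0.309171, +0.519736)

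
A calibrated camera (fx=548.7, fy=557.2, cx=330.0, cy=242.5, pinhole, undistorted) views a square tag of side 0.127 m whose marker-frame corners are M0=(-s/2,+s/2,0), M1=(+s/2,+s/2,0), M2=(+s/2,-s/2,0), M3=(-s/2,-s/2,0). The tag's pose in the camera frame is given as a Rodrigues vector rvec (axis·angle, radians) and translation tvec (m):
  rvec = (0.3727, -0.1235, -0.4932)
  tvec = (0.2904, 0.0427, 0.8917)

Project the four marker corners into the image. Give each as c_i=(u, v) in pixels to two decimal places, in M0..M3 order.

c0=(487.71, 318.80) c1=(553.59, 281.23) c2=(530.76, 217.02) c3=(461.13, 256.42)

Intrinsics K: fx=548.7, fy=557.2, cx=330.0, cy=242.5
Marker side s = 0.127 m; corners in marker frame (Z=0):
  M0 = (-0.0635, +0.0635, 0)
  M1 = (+0.0635, +0.0635, 0)
  M2 = (+0.0635, -0.0635, 0)
  M3 = (-0.0635, -0.0635, 0)
rvec = (0.3727, -0.1235, -0.4932), |rvec| = θ = 0.63040 rad = 36.119°
Rodrigues: sinθ=0.58947, 1−cosθ=0.19221; R = I + sinθ·[k]× + (1−cosθ)·[k]×²:
    [+0.87497 +0.43891 -0.20439]
    [-0.48344 +0.81517 -0.31904]
    [+0.02658 +0.37796 +0.92544]
t = (0.2904, 0.0427, 0.8917) m
M0: Pc = R·M0+t = (+0.26271, +0.12516, +0.91401); u = 548.7·(+0.26271)/0.91401 + 330.0 = 487.7101, v = 557.2·(+0.12516)/0.91401 + 242.5 = 318.8009
M1: Pc = R·M1+t = (+0.37383, +0.06376, +0.91739); u = 548.7·(+0.37383)/0.91739 + 330.0 = 553.5930, v = 557.2·(+0.06376)/0.91739 + 242.5 = 281.2293
M2: Pc = R·M2+t = (+0.31809, -0.03976, +0.86939); u = 548.7·(+0.31809)/0.86939 + 330.0 = 530.7574, v = 557.2·(-0.03976)/0.86939 + 242.5 = 217.0164
M3: Pc = R·M3+t = (+0.20697, +0.02164, +0.86601); u = 548.7·(+0.20697)/0.86601 + 330.0 = 461.1337, v = 557.2·(+0.02164)/0.86601 + 242.5 = 256.4202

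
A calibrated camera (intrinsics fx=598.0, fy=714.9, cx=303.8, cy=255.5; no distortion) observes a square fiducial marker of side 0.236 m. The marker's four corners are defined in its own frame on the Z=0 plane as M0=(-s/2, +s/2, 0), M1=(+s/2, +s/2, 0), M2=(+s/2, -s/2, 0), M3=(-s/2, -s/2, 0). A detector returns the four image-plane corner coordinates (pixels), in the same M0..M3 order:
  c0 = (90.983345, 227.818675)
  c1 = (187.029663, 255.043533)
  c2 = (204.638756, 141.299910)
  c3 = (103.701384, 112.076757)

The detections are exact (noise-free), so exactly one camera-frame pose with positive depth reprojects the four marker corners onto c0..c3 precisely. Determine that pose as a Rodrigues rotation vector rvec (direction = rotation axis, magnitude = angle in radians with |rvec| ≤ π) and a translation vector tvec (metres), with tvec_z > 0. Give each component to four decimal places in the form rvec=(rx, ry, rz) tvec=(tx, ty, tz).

rvec=(0.3072, 0.0062, 0.2368) tvec=(-0.3696, -0.1375, 1.4053)

Intrinsics K: fx=598.0, fy=714.9, cx=303.8, cy=255.5
Marker side s = 0.236 m; corners in marker frame (Z=0):
  M0 = (-0.1180, +0.1180, 0)
  M1 = (+0.1180, +0.1180, 0)
  M2 = (+0.1180, -0.1180, 0)
  M3 = (-0.1180, -0.1180, 0)
Detected image corners:
  c0 = (90.983345, 227.818675) px
  c1 = (187.029663, 255.043533) px
  c2 = (204.638756, 141.299910) px
  c3 = (103.701384, 112.076757) px
Planar DLT: solve 8×8 A·h = b for H (H[2,2]=1):
  H  [+420.18932 -32.95387 +146.52049]
  H  [+123.39435 +525.51935 +185.54172]
  H  [+0.02123 +0.21369 +1.00000]
B = K⁻¹H; ‖b₁‖=0.711595, ‖b₂‖=0.711595; λ = 2/(‖b₁‖+‖b₂‖) = 1.405294, sign → tz>0 ⇒ λ=+1.405294
r₁ = λ·B[:,0] = (+0.97228,+0.23190,+0.02984); r₂ = λ·B[:,1] = (-0.23000,+0.92570,+0.30030)
r₃ = r₁×r₂ = (+0.04202,-0.29884,+0.95338); SVD([r₁ r₂ r₃]) → R = UVᵀ:
  R  [+0.97228 -0.23000 +0.04202]
  R  [+0.23190 +0.92570 -0.29884]
  R  [+0.02984 +0.30030 +0.95338]
t = (-0.36961, -0.13752, +1.40529) m
tr R = 2.851362; θ = arccos((tr R − 1)/2) = 0.387964 rad = 22.229°
axis k = ((R−Rᵀ)₃₂, (R−Rᵀ)₁₃, (R−Rᵀ)₂₁) / (2 sinθ) = (+0.791867, +0.016100, +0.610481)
rvec = θ·k = (+0.307216, +0.006246, +0.236845)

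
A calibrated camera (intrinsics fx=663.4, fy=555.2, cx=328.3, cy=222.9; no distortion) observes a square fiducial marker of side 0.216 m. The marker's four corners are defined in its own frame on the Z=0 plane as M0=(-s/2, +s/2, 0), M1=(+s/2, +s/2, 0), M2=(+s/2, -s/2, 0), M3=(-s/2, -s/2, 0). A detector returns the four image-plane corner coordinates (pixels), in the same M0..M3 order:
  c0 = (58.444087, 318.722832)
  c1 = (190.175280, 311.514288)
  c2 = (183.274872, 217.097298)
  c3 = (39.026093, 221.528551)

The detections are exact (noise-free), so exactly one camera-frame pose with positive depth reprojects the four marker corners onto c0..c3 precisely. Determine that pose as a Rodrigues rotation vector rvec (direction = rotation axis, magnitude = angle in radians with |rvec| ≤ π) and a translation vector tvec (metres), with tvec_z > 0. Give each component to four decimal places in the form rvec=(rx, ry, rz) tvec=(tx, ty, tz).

rvec=(0.4556, -0.1786, 0.0006) tvec=(-0.3407, 0.0903, 1.0809)

Intrinsics K: fx=663.4, fy=555.2, cx=328.3, cy=222.9
Marker side s = 0.216 m; corners in marker frame (Z=0):
  M0 = (-0.1080, +0.1080, 0)
  M1 = (+0.1080, +0.1080, 0)
  M2 = (+0.1080, -0.1080, 0)
  M3 = (-0.1080, -0.1080, 0)
Detected image corners:
  c0 = (58.444087, 318.722832) px
  c1 = (190.175280, 311.514288) px
  c2 = (183.274872, 217.097298) px
  c3 = (39.026093, 221.528551) px
Planar DLT: solve 8×8 A·h = b for H (H[2,2]=1):
  H  [+656.27114 +108.08563 +119.20104]
  H  [+15.20866 +551.61058 +269.26021]
  H  [+0.15880 +0.40483 +1.00000]
B = K⁻¹H; ‖b₁‖=0.925125, ‖b₂‖=0.925125; λ = 2/(‖b₁‖+‖b₂‖) = 1.080935, sign → tz>0 ⇒ λ=+1.080935
r₁ = λ·B[:,0] = (+0.98437,-0.03930,+0.17165); r₂ = λ·B[:,1] = (-0.04044,+0.89826,+0.43759)
r₃ = r₁×r₂ = (-0.17139,-0.43770,+0.88264); SVD([r₁ r₂ r₃]) → R = UVᵀ:
  R  [+0.98437 -0.04044 -0.17139]
  R  [-0.03930 +0.89826 -0.43770]
  R  [+0.17165 +0.43759 +0.88264]
t = (-0.34070, +0.09026, +1.08094) m
tr R = 2.765274; θ = arccos((tr R − 1)/2) = 0.489353 rad = 28.038°
axis k = ((R−Rᵀ)₃₂, (R−Rᵀ)₁₃, (R−Rᵀ)₂₁) / (2 sinθ) = (+0.931049, -0.364893, +0.001208)
rvec = θ·k = (+0.455611, -0.178562, +0.000591)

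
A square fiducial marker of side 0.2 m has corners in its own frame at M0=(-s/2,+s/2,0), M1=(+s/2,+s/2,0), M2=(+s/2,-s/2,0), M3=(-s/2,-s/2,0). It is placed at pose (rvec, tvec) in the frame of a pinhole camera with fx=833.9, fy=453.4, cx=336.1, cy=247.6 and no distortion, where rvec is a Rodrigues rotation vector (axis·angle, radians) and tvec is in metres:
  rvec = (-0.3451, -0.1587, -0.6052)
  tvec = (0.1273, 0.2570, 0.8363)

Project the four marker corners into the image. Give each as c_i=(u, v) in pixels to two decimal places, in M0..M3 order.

c0=(446.81, 470.99) c1=(602.80, 400.33) c2=(477.37, 312.64) c3=(324.10, 373.62)

Intrinsics K: fx=833.9, fy=453.4, cx=336.1, cy=247.6
Marker side s = 0.2 m; corners in marker frame (Z=0):
  M0 = (-0.1000, +0.1000, 0)
  M1 = (+0.1000, +0.1000, 0)
  M2 = (+0.1000, -0.1000, 0)
  M3 = (-0.1000, -0.1000, 0)
rvec = (-0.3451, -0.1587, -0.6052), |rvec| = θ = 0.71453 rad = 40.939°
Rodrigues: sinθ=0.65526, 1−cosθ=0.24460; R = I + sinθ·[k]× + (1−cosθ)·[k]×²:
    [+0.81246 +0.58124 -0.04548]
    [-0.52876 +0.76747 +0.36249]
    [+0.24560 -0.27046 +0.93088]
t = (0.1273, 0.2570, 0.8363) m
M0: Pc = R·M0+t = (+0.10418, +0.38662, +0.78469); u = 833.9·(+0.10418)/0.78469 + 336.1 = 446.8106, v = 453.4·(+0.38662)/0.78469 + 247.6 = 470.9928
M1: Pc = R·M1+t = (+0.26667, +0.28087, +0.83381); u = 833.9·(+0.26667)/0.83381 + 336.1 = 602.7977, v = 453.4·(+0.28087)/0.83381 + 247.6 = 400.3281
M2: Pc = R·M2+t = (+0.15042, +0.12738, +0.88791); u = 833.9·(+0.15042)/0.88791 + 336.1 = 477.3728, v = 453.4·(+0.12738)/0.88791 + 247.6 = 312.6436
M3: Pc = R·M3+t = (-0.01207, +0.23313, +0.83879); u = 833.9·(-0.01207)/0.83879 + 336.1 = 324.1003, v = 453.4·(+0.23313)/0.83879 + 247.6 = 373.6163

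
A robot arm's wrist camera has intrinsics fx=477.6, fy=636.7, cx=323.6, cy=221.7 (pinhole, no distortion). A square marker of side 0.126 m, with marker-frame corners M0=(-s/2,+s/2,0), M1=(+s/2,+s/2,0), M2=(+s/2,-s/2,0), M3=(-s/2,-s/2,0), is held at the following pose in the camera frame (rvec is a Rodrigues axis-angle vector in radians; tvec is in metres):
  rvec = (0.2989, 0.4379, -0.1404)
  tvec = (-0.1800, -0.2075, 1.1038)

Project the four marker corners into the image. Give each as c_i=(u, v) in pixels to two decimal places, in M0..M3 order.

c0=(230.32, 142.09) c1=(275.04, 132.96) c2=(262.37, 58.64) c3=(217.00, 71.70)

Intrinsics K: fx=477.6, fy=636.7, cx=323.6, cy=221.7
Marker side s = 0.126 m; corners in marker frame (Z=0):
  M0 = (-0.0630, +0.0630, 0)
  M1 = (+0.0630, +0.0630, 0)
  M2 = (+0.0630, -0.0630, 0)
  M3 = (-0.0630, -0.0630, 0)
rvec = (0.2989, 0.4379, -0.1404), |rvec| = θ = 0.54846 rad = 31.425°
Rodrigues: sinθ=0.52137, 1−cosθ=0.14667; R = I + sinθ·[k]× + (1−cosθ)·[k]×²:
    [+0.89689 +0.19729 +0.39581]
    [-0.06965 +0.94683 -0.31412]
    [-0.43674 +0.25416 +0.86294]
t = (-0.1800, -0.2075, 1.1038) m
M0: Pc = R·M0+t = (-0.22408, -0.14346, +1.14733); u = 477.6·(-0.22408)/1.14733 + 323.6 = 230.3238, v = 636.7·(-0.14346)/1.14733 + 221.7 = 142.0867
M1: Pc = R·M1+t = (-0.11107, -0.15224, +1.09230); u = 477.6·(-0.11107)/1.09230 + 323.6 = 275.0367, v = 636.7·(-0.15224)/1.09230 + 221.7 = 132.9607
M2: Pc = R·M2+t = (-0.13592, -0.27154, +1.06027); u = 477.6·(-0.13592)/1.06027 + 323.6 = 262.3726, v = 636.7·(-0.27154)/1.06027 + 221.7 = 58.6401
M3: Pc = R·M3+t = (-0.24893, -0.26276, +1.11530); u = 477.6·(-0.24893)/1.11530 + 323.6 = 217.0007, v = 636.7·(-0.26276)/1.11530 + 221.7 = 71.6951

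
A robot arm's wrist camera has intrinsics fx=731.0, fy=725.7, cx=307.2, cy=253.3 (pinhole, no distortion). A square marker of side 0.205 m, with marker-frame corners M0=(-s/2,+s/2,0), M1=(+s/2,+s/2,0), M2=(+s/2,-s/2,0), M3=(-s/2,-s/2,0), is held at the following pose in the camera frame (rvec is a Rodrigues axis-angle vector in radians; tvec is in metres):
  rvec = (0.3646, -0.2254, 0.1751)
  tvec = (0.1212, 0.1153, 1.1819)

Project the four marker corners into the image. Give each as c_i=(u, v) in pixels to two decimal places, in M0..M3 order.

Intrinsics K: fx=731.0, fy=725.7, cx=307.2, cy=253.3
Marker side s = 0.205 m; corners in marker frame (Z=0):
  M0 = (-0.1025, +0.1025, 0)
  M1 = (+0.1025, +0.1025, 0)
  M2 = (+0.1025, -0.1025, 0)
  M3 = (-0.1025, -0.1025, 0)
rvec = (0.3646, -0.2254, 0.1751), |rvec| = θ = 0.46303 rad = 26.530°
Rodrigues: sinθ=0.44666, 1−cosθ=0.10530; R = I + sinθ·[k]× + (1−cosθ)·[k]×²:
    [+0.95999 -0.20927 -0.18608]
    [+0.12855 +0.91965 -0.37109]
    [+0.24879 +0.33233 +0.90976]
t = (0.1212, 0.1153, 1.1819) m
M0: Pc = R·M0+t = (+0.00135, +0.19639, +1.19046); u = 731.0·(+0.00135)/1.19046 + 307.2 = 308.0294, v = 725.7·(+0.19639)/1.19046 + 253.3 = 373.0173
M1: Pc = R·M1+t = (+0.19815, +0.22274, +1.24146); u = 731.0·(+0.19815)/1.24146 + 307.2 = 423.8741, v = 725.7·(+0.22274)/1.24146 + 253.3 = 383.5035
M2: Pc = R·M2+t = (+0.24105, +0.03421, +1.17334); u = 731.0·(+0.24105)/1.17334 + 307.2 = 457.3760, v = 725.7·(+0.03421)/1.17334 + 253.3 = 274.4596
M3: Pc = R·M3+t = (+0.04425, +0.00786, +1.12234); u = 731.0·(+0.04425)/1.12234 + 307.2 = 336.0218, v = 725.7·(+0.00786)/1.12234 + 253.3 = 258.3818

c0=(308.03, 373.02) c1=(423.87, 383.50) c2=(457.38, 274.46) c3=(336.02, 258.38)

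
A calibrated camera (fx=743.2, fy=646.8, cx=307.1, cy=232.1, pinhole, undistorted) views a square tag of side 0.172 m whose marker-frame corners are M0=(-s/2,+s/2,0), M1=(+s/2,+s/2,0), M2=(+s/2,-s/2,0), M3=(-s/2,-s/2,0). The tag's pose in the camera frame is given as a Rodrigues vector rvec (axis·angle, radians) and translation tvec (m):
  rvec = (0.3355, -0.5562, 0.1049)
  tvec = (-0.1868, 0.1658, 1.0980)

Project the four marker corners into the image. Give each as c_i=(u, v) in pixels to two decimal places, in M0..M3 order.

c0=(116.80, 379.93) c1=(224.27, 369.02) c2=(242.07, 281.54) c3=(131.09, 285.14)

Intrinsics K: fx=743.2, fy=646.8, cx=307.1, cy=232.1
Marker side s = 0.172 m; corners in marker frame (Z=0):
  M0 = (-0.0860, +0.0860, 0)
  M1 = (+0.0860, +0.0860, 0)
  M2 = (+0.0860, -0.0860, 0)
  M3 = (-0.0860, -0.0860, 0)
rvec = (0.3355, -0.5562, 0.1049), |rvec| = θ = 0.65797 rad = 37.699°
Rodrigues: sinθ=0.61151, 1−cosθ=0.20876; R = I + sinθ·[k]× + (1−cosθ)·[k]×²:
    [+0.84551 -0.18748 -0.49996]
    [+0.00751 +0.94041 -0.33995]
    [+0.53390 +0.28368 +0.79654]
t = (-0.1868, 0.1658, 1.0980) m
M0: Pc = R·M0+t = (-0.27564, +0.24603, +1.07648); u = 743.2·(-0.27564)/1.07648 + 307.1 = 116.8006, v = 646.8·(+0.24603)/1.07648 + 232.1 = 379.9263
M1: Pc = R·M1+t = (-0.13021, +0.24732, +1.16831); u = 743.2·(-0.13021)/1.16831 + 307.1 = 224.2700, v = 646.8·(+0.24732)/1.16831 + 232.1 = 369.0220
M2: Pc = R·M2+t = (-0.09796, +0.08557, +1.11952); u = 743.2·(-0.09796)/1.11952 + 307.1 = 242.0669, v = 646.8·(+0.08557)/1.11952 + 232.1 = 281.5379
M3: Pc = R·M3+t = (-0.24339, +0.08428, +1.02769); u = 743.2·(-0.24339)/1.02769 + 307.1 = 131.0853, v = 646.8·(+0.08428)/1.02769 + 232.1 = 285.1427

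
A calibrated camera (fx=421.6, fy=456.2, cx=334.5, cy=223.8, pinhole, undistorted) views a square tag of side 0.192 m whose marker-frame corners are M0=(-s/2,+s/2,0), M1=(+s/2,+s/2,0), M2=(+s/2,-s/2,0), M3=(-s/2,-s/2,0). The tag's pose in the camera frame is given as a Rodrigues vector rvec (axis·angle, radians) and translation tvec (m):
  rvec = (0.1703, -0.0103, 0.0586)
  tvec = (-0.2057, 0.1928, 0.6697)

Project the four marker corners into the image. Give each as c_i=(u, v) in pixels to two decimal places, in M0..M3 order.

Intrinsics K: fx=421.6, fy=456.2, cx=334.5, cy=223.8
Marker side s = 0.192 m; corners in marker frame (Z=0):
  M0 = (-0.0960, +0.0960, 0)
  M1 = (+0.0960, +0.0960, 0)
  M2 = (+0.0960, -0.0960, 0)
  M3 = (-0.0960, -0.0960, 0)
rvec = (0.1703, -0.0103, 0.0586), |rvec| = θ = 0.18039 rad = 10.336°
Rodrigues: sinθ=0.17942, 1−cosθ=0.01623; R = I + sinθ·[k]× + (1−cosθ)·[k]×²:
    [+0.99823 -0.05916 -0.00527]
    [+0.05741 +0.98383 -0.16968]
    [+0.01522 +0.16908 +0.98549]
t = (-0.2057, 0.1928, 0.6697) m
M0: Pc = R·M0+t = (-0.30721, +0.28174, +0.68447); u = 421.6·(-0.30721)/0.68447 + 334.5 = 145.2740, v = 456.2·(+0.28174)/0.68447 + 223.8 = 411.5774
M1: Pc = R·M1+t = (-0.11555, +0.29276, +0.68739); u = 421.6·(-0.11555)/0.68739 + 334.5 = 263.6303, v = 456.2·(+0.29276)/0.68739 + 223.8 = 418.0942
M2: Pc = R·M2+t = (-0.10419, +0.10386, +0.65493); u = 421.6·(-0.10419)/0.65493 + 334.5 = 267.4292, v = 456.2·(+0.10386)/0.65493 + 223.8 = 296.1478
M3: Pc = R·M3+t = (-0.29585, +0.09284, +0.65201); u = 421.6·(-0.29585)/0.65201 + 334.5 = 143.1970, v = 456.2·(+0.09284)/0.65201 + 223.8 = 288.7599

c0=(145.27, 411.58) c1=(263.63, 418.09) c2=(267.43, 296.15) c3=(143.20, 288.76)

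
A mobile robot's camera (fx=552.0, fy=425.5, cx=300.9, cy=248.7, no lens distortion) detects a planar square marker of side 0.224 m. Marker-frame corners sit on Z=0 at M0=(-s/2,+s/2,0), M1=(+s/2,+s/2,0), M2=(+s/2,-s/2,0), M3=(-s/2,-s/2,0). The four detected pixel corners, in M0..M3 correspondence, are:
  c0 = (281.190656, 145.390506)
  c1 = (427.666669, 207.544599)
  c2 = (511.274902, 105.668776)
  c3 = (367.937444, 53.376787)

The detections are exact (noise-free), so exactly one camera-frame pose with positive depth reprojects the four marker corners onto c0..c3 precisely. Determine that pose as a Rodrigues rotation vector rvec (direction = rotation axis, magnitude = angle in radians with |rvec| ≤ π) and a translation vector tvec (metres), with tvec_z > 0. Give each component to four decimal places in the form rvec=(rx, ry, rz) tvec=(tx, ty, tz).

Intrinsics K: fx=552.0, fy=425.5, cx=300.9, cy=248.7
Marker side s = 0.224 m; corners in marker frame (Z=0):
  M0 = (-0.1120, +0.1120, 0)
  M1 = (+0.1120, +0.1120, 0)
  M2 = (+0.1120, -0.1120, 0)
  M3 = (-0.1120, -0.1120, 0)
Detected image corners:
  c0 = (281.190656, 145.390506) px
  c1 = (427.666669, 207.544599) px
  c2 = (511.274902, 105.668776) px
  c3 = (367.937444, 53.376787) px
Planar DLT: solve 8×8 A·h = b for H (H[2,2]=1):
  H  [+529.65576 -487.67239 +395.91301]
  H  [+217.06245 +397.50698 +125.58485]
  H  [-0.29479 -0.26997 +1.00000]
B = K⁻¹H; ‖b₁‖=1.344435, ‖b₂‖=1.344435; λ = 2/(‖b₁‖+‖b₂‖) = 0.743807, sign → tz>0 ⇒ λ=+0.743807
r₁ = λ·B[:,0] = (+0.83322,+0.50760,-0.21927); r₂ = λ·B[:,1] = (-0.54766,+0.81224,-0.20081)
r₃ = r₁×r₂ = (+0.07617,+0.28740,+0.95478); SVD([r₁ r₂ r₃]) → R = UVᵀ:
  R  [+0.83322 -0.54766 +0.07617]
  R  [+0.50760 +0.81224 +0.28740]
  R  [-0.21927 -0.20081 +0.95478]
t = (+0.12803, -0.21521, +0.74381) m
tr R = 2.600243; θ = arccos((tr R − 1)/2) = 0.643298 rad = 36.858°
axis k = ((R−Rᵀ)₃₂, (R−Rᵀ)₁₃, (R−Rᵀ)₂₁) / (2 sinθ) = (-0.406954, +0.246264, +0.879627)
rvec = θ·k = (-0.261793, +0.158421, +0.565862)

rvec=(-0.2618, 0.1584, 0.5659) tvec=(0.1280, -0.2152, 0.7438)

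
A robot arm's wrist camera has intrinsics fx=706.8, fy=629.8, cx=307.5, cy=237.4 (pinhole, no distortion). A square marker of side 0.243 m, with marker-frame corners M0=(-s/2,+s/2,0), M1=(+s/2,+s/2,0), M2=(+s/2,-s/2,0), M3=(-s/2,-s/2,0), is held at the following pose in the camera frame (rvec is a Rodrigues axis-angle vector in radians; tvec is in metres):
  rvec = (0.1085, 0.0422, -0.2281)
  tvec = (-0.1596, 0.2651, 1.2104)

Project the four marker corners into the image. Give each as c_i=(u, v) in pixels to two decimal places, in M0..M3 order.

Intrinsics K: fx=706.8, fy=629.8, cx=307.5, cy=237.4
Marker side s = 0.243 m; corners in marker frame (Z=0):
  M0 = (-0.1215, +0.1215, 0)
  M1 = (+0.1215, +0.1215, 0)
  M2 = (+0.1215, -0.1215, 0)
  M3 = (-0.1215, -0.1215, 0)
rvec = (0.1085, 0.0422, -0.2281), |rvec| = θ = 0.25609 rad = 14.673°
Rodrigues: sinθ=0.25330, 1−cosθ=0.03261; R = I + sinθ·[k]× + (1−cosθ)·[k]×²:
    [+0.97324 +0.22789 +0.02943]
    [-0.22334 +0.96827 -0.11210]
    [-0.05405 +0.10253 +0.99326]
t = (-0.1596, 0.2651, 1.2104) m
M0: Pc = R·M0+t = (-0.25016, +0.40988, +1.22942); u = 706.8·(-0.25016)/1.22942 + 307.5 = 163.6822, v = 629.8·(+0.40988)/1.22942 + 237.4 = 447.3706
M1: Pc = R·M1+t = (-0.01366, +0.35561, +1.21629); u = 706.8·(-0.01366)/1.21629 + 307.5 = 299.5607, v = 629.8·(+0.35561)/1.21629 + 237.4 = 421.5360
M2: Pc = R·M2+t = (-0.06904, +0.12032, +1.19138); u = 706.8·(-0.06904)/1.19138 + 307.5 = 266.5411, v = 629.8·(+0.12032)/1.19138 + 237.4 = 301.0047
M3: Pc = R·M3+t = (-0.30554, +0.17459, +1.20451); u = 706.8·(-0.30554)/1.20451 + 307.5 = 128.2120, v = 629.8·(+0.17459)/1.20451 + 237.4 = 328.6878

c0=(163.68, 447.37) c1=(299.56, 421.54) c2=(266.54, 301.00) c3=(128.21, 328.69)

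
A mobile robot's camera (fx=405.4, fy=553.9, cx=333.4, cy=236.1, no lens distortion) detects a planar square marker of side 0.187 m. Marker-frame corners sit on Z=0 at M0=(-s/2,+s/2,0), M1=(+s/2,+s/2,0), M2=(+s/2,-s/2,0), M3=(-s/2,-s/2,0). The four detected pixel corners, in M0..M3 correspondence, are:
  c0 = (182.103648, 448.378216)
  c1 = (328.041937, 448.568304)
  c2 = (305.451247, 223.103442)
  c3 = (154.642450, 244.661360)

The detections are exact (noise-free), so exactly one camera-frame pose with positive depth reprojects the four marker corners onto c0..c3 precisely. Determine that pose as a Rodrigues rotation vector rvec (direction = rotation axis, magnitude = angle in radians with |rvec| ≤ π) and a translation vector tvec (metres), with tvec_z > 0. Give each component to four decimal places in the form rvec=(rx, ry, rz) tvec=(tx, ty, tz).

Intrinsics K: fx=405.4, fy=553.9, cx=333.4, cy=236.1
Marker side s = 0.187 m; corners in marker frame (Z=0):
  M0 = (-0.0935, +0.0935, 0)
  M1 = (+0.0935, +0.0935, 0)
  M2 = (+0.0935, -0.0935, 0)
  M3 = (-0.0935, -0.0935, 0)
Detected image corners:
  c0 = (182.103648, 448.378216) px
  c1 = (328.041937, 448.568304) px
  c2 = (305.451247, 223.103442) px
  c3 = (154.642450, 244.661360) px
Planar DLT: solve 8×8 A·h = b for H (H[2,2]=1):
  H  [+664.85850 +198.68491 +239.20169]
  H  [-236.10161 +1234.98920 +344.09773]
  H  [-0.52878 +0.26473 +1.00000]
B = K⁻¹H; ‖b₁‖=2.150593, ‖b₂‖=2.150593; λ = 2/(‖b₁‖+‖b₂‖) = 0.464988, sign → tz>0 ⇒ λ=+0.464988
r₁ = λ·B[:,0] = (+0.96479,-0.09340,-0.24588); r₂ = λ·B[:,1] = (+0.12666,+0.98428,+0.12310)
r₃ = r₁×r₂ = (+0.23051,-0.14990,+0.96145); SVD([r₁ r₂ r₃]) → R = UVᵀ:
  R  [+0.96479 +0.12666 +0.23051]
  R  [-0.09340 +0.98428 -0.14990]
  R  [-0.24588 +0.12310 +0.96145]
t = (-0.10804, +0.09066, +0.46499) m
tr R = 2.910524; θ = arccos((tr R − 1)/2) = 0.300252 rad = 17.203°
axis k = ((R−Rᵀ)₃₂, (R−Rᵀ)₁₃, (R−Rᵀ)₂₁) / (2 sinθ) = (+0.461518, +0.805362, -0.372012)
rvec = θ·k = (+0.138572, +0.241812, -0.111697)

rvec=(0.1386, 0.2418, -0.1117) tvec=(-0.1080, 0.0907, 0.4650)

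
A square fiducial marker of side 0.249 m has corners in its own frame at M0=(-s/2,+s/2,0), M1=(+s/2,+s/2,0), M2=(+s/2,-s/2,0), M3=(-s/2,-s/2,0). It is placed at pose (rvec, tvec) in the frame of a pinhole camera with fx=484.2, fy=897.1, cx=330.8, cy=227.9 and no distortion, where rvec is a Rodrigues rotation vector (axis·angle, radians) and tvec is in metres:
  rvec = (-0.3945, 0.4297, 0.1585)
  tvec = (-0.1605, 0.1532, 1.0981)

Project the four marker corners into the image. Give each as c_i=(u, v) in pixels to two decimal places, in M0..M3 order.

Intrinsics K: fx=484.2, fy=897.1, cx=330.8, cy=227.9
Marker side s = 0.249 m; corners in marker frame (Z=0):
  M0 = (-0.1245, +0.1245, 0)
  M1 = (+0.1245, +0.1245, 0)
  M2 = (+0.1245, -0.1245, 0)
  M3 = (-0.1245, -0.1245, 0)
rvec = (-0.3945, 0.4297, 0.1585), |rvec| = θ = 0.60448 rad = 34.634°
Rodrigues: sinθ=0.56833, 1−cosθ=0.17720; R = I + sinθ·[k]× + (1−cosθ)·[k]×²:
    [+0.89827 -0.23123 +0.37368]
    [+0.06681 +0.91234 +0.40394]
    [-0.43433 -0.33788 +0.83498]
t = (-0.1605, 0.1532, 1.0981) m
M0: Pc = R·M0+t = (-0.30112, +0.25847, +1.11011); u = 484.2·(-0.30112)/1.11011 + 330.8 = 199.4579, v = 897.1·(+0.25847)/1.11011 + 227.9 = 436.7734
M1: Pc = R·M1+t = (-0.07745, +0.27510, +1.00196); u = 484.2·(-0.07745)/1.00196 + 330.8 = 293.3705, v = 897.1·(+0.27510)/1.00196 + 227.9 = 474.2139
M2: Pc = R·M2+t = (-0.01988, +0.04793, +1.08609); u = 484.2·(-0.01988)/1.08609 + 330.8 = 321.9386, v = 897.1·(+0.04793)/1.08609 + 227.9 = 267.4910
M3: Pc = R·M3+t = (-0.24355, +0.03130, +1.19424); u = 484.2·(-0.24355)/1.19424 + 330.8 = 232.0549, v = 897.1·(+0.03130)/1.19424 + 227.9 = 251.4085

c0=(199.46, 436.77) c1=(293.37, 474.21) c2=(321.94, 267.49) c3=(232.05, 251.41)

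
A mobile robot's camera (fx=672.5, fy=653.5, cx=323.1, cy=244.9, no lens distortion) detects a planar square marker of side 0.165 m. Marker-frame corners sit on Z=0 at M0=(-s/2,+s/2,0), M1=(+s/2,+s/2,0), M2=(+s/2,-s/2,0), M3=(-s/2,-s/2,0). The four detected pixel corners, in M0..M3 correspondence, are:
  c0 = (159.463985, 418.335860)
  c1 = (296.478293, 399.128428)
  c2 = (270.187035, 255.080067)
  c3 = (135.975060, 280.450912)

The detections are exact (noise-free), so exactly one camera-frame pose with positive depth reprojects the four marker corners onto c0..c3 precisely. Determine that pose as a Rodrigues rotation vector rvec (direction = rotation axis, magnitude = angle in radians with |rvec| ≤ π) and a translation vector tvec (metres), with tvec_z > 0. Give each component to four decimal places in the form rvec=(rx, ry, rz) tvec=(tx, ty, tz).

Intrinsics K: fx=672.5, fy=653.5, cx=323.1, cy=244.9
Marker side s = 0.165 m; corners in marker frame (Z=0):
  M0 = (-0.0825, +0.0825, 0)
  M1 = (+0.0825, +0.0825, 0)
  M2 = (+0.0825, -0.0825, 0)
  M3 = (-0.0825, -0.0825, 0)
Detected image corners:
  c0 = (159.463985, 418.335860) px
  c1 = (296.478293, 399.128428) px
  c2 = (270.187035, 255.080067) px
  c3 = (135.975060, 280.450912) px
Planar DLT: solve 8×8 A·h = b for H (H[2,2]=1):
  H  [+762.19768 +134.61087 +213.90148]
  H  [-228.81256 +828.73686 +338.07040]
  H  [-0.27676 -0.07444 +1.00000]
B = K⁻¹H; ‖b₁‖=1.319449, ‖b₂‖=1.319450; λ = 2/(‖b₁‖+‖b₂‖) = 0.757892, sign → tz>0 ⇒ λ=+0.757892
r₁ = λ·B[:,0] = (+0.95975,-0.18676,-0.20975); r₂ = λ·B[:,1] = (+0.17881,+0.98226,-0.05642)
r₃ = r₁×r₂ = (+0.21657,+0.01664,+0.97613); SVD([r₁ r₂ r₃]) → R = UVᵀ:
  R  [+0.95975 +0.17881 +0.21657]
  R  [-0.18676 +0.98226 +0.01664]
  R  [-0.20975 -0.05642 +0.97613]
t = (-0.12306, +0.10805, +0.75789) m
tr R = 2.918143; θ = arccos((tr R − 1)/2) = 0.287091 rad = 16.449°
axis k = ((R−Rᵀ)₃₂, (R−Rᵀ)₁₃, (R−Rᵀ)₂₁) / (2 sinθ) = (-0.129011, +0.752778, -0.645509)
rvec = θ·k = (-0.037038, +0.216116, -0.185320)

rvec=(-0.0370, 0.2161, -0.1853) tvec=(-0.1231, 0.1081, 0.7579)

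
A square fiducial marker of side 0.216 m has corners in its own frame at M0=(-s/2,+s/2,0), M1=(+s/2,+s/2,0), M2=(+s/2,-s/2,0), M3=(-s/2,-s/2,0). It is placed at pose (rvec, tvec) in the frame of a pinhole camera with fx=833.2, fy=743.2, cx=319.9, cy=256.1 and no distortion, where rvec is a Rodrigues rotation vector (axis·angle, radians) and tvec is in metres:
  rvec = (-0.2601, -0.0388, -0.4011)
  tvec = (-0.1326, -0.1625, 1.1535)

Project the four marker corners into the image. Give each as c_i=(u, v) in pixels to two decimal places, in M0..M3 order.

Intrinsics K: fx=833.2, fy=743.2, cx=319.9, cy=256.1
Marker side s = 0.216 m; corners in marker frame (Z=0):
  M0 = (-0.1080, +0.1080, 0)
  M1 = (+0.1080, +0.1080, 0)
  M2 = (+0.1080, -0.1080, 0)
  M3 = (-0.1080, -0.1080, 0)
rvec = (-0.2601, -0.0388, -0.4011), |rvec| = θ = 0.47962 rad = 27.480°
Rodrigues: sinθ=0.46145, 1−cosθ=0.11283; R = I + sinθ·[k]× + (1−cosθ)·[k]×²:
    [+0.92035 +0.39085 +0.01384]
    [-0.38095 +0.88791 +0.25788]
    [+0.08850 -0.24261 +0.96608]
t = (-0.1326, -0.1625, 1.1535) m
M0: Pc = R·M0+t = (-0.18979, -0.02546, +1.11774); u = 833.2·(-0.18979)/1.11774 + 319.9 = 178.4271, v = 743.2·(-0.02546)/1.11774 + 256.1 = 239.1689
M1: Pc = R·M1+t = (+0.00901, -0.10775, +1.13686); u = 833.2·(+0.00901)/1.13686 + 319.9 = 326.5030, v = 743.2·(-0.10775)/1.13686 + 256.1 = 185.6614
M2: Pc = R·M2+t = (-0.07541, -0.29954, +1.18926); u = 833.2·(-0.07541)/1.18926 + 319.9 = 267.0649, v = 743.2·(-0.29954)/1.18926 + 256.1 = 68.9118
M3: Pc = R·M3+t = (-0.27421, -0.21725, +1.17014); u = 833.2·(-0.27421)/1.17014 + 319.9 = 124.6493, v = 743.2·(-0.21725)/1.17014 + 256.1 = 118.1158

c0=(178.43, 239.17) c1=(326.50, 185.66) c2=(267.06, 68.91) c3=(124.65, 118.12)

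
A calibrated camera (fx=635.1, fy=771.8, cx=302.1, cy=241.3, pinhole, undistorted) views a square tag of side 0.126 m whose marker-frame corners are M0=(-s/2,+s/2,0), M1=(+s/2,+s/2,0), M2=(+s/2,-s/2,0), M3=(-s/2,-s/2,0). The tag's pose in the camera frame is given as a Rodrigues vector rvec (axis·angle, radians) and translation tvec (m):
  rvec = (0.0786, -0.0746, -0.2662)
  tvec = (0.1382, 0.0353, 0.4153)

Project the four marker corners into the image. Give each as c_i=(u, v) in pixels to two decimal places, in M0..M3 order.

c0=(445.25, 449.82) c1=(623.80, 385.14) c2=(582.14, 162.93) c3=(397.93, 225.01)

Intrinsics K: fx=635.1, fy=771.8, cx=302.1, cy=241.3
Marker side s = 0.126 m; corners in marker frame (Z=0):
  M0 = (-0.0630, +0.0630, 0)
  M1 = (+0.0630, +0.0630, 0)
  M2 = (+0.0630, -0.0630, 0)
  M3 = (-0.0630, -0.0630, 0)
rvec = (0.0786, -0.0746, -0.2662), |rvec| = θ = 0.28741 rad = 16.467°
Rodrigues: sinθ=0.28347, 1−cosθ=0.04102; R = I + sinθ·[k]× + (1−cosθ)·[k]×²:
    [+0.96205 +0.25964 -0.08397]
    [-0.26546 +0.96174 -0.06766]
    [+0.06319 +0.08738 +0.99417]
t = (0.1382, 0.0353, 0.4153) m
M0: Pc = R·M0+t = (+0.09395, +0.11261, +0.41682); u = 635.1·(+0.09395)/0.41682 + 302.1 = 445.2454, v = 771.8·(+0.11261)/0.41682 + 241.3 = 449.8182
M1: Pc = R·M1+t = (+0.21517, +0.07917, +0.42479); u = 635.1·(+0.21517)/0.42479 + 302.1 = 623.7964, v = 771.8·(+0.07917)/0.42479 + 241.3 = 385.1375
M2: Pc = R·M2+t = (+0.18245, -0.04201, +0.41378); u = 635.1·(+0.18245)/0.41378 + 302.1 = 582.1434, v = 771.8·(-0.04201)/0.41378 + 241.3 = 162.9329
M3: Pc = R·M3+t = (+0.06123, -0.00857, +0.40581); u = 635.1·(+0.06123)/0.40581 + 302.1 = 397.9309, v = 771.8·(-0.00857)/0.40581 + 241.3 = 225.0091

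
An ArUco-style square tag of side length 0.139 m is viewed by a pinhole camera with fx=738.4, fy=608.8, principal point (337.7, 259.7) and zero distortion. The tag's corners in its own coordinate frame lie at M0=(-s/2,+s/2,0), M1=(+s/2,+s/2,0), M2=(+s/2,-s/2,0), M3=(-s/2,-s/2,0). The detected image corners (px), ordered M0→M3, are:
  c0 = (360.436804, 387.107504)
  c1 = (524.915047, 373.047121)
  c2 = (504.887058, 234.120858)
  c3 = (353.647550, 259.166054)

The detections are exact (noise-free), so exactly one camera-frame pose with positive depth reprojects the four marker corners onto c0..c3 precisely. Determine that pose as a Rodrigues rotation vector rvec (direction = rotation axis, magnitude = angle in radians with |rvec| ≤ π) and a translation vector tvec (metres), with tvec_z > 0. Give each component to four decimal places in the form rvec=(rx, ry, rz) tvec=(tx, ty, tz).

Intrinsics K: fx=738.4, fy=608.8, cx=337.7, cy=259.7
Marker side s = 0.139 m; corners in marker frame (Z=0):
  M0 = (-0.0695, +0.0695, 0)
  M1 = (+0.0695, +0.0695, 0)
  M2 = (+0.0695, -0.0695, 0)
  M3 = (-0.0695, -0.0695, 0)
Detected image corners:
  c0 = (360.436804, 387.107504) px
  c1 = (524.915047, 373.047121) px
  c2 = (504.887058, 234.120858) px
  c3 = (353.647550, 259.166054) px
Planar DLT: solve 8×8 A·h = b for H (H[2,2]=1):
  H  [+840.76290 -143.90319 +432.02912]
  H  [-352.84044 +786.94109 +311.28439]
  H  [-0.67230 -0.54624 +1.00000]
B = K⁻¹H; ‖b₁‖=1.621392, ‖b₂‖=1.621392; λ = 2/(‖b₁‖+‖b₂‖) = 0.616754, sign → tz>0 ⇒ λ=+0.616754
r₁ = λ·B[:,0] = (+0.89189,-0.18057,-0.41465); r₂ = λ·B[:,1] = (+0.03388,+0.94093,-0.33689)
r₃ = r₁×r₂ = (+0.45099,+0.28642,+0.84532); SVD([r₁ r₂ r₃]) → R = UVᵀ:
  R  [+0.89189 +0.03388 +0.45099]
  R  [-0.18057 +0.94093 +0.28642]
  R  [-0.41465 -0.33689 +0.84532]
t = (+0.07879, +0.05226, +0.61675) m
tr R = 2.678145; θ = arccos((tr R − 1)/2) = 0.575220 rad = 32.958°
axis k = ((R−Rᵀ)₃₂, (R−Rᵀ)₁₃, (R−Rᵀ)₂₁) / (2 sinθ) = (-0.572880, +0.795589, -0.197098)
rvec = θ·k = (-0.329532, +0.457639, -0.113375)

rvec=(-0.3295, 0.4576, -0.1134) tvec=(0.0788, 0.0523, 0.6168)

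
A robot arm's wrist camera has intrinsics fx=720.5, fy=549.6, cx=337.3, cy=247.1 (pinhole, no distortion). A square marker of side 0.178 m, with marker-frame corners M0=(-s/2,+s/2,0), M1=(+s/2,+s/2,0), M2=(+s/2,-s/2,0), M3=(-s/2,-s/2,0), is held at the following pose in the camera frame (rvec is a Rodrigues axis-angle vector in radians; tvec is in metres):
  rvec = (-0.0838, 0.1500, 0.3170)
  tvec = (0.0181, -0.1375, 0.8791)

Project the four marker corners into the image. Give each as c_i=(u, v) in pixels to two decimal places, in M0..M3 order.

c0=(261.33, 197.42) c1=(398.92, 230.36) c2=(444.82, 124.10) c3=(307.37, 94.91)

Intrinsics K: fx=720.5, fy=549.6, cx=337.3, cy=247.1
Marker side s = 0.178 m; corners in marker frame (Z=0):
  M0 = (-0.0890, +0.0890, 0)
  M1 = (+0.0890, +0.0890, 0)
  M2 = (+0.0890, -0.0890, 0)
  M3 = (-0.0890, -0.0890, 0)
rvec = (-0.0838, 0.1500, 0.3170), |rvec| = θ = 0.36057 rad = 20.659°
Rodrigues: sinθ=0.35281, 1−cosθ=0.06430; R = I + sinθ·[k]× + (1−cosθ)·[k]×²:
    [+0.93917 -0.31639 +0.13363]
    [+0.30396 +0.94682 +0.10551]
    [-0.15991 -0.05848 +0.98540]
t = (0.0181, -0.1375, 0.8791) m
M0: Pc = R·M0+t = (-0.09364, -0.08028, +0.88813); u = 720.5·(-0.09364)/0.88813 + 337.3 = 261.3298, v = 549.6·(-0.08028)/0.88813 + 247.1 = 197.4173
M1: Pc = R·M1+t = (+0.07353, -0.02618, +0.85966); u = 720.5·(+0.07353)/0.85966 + 337.3 = 398.9244, v = 549.6·(-0.02618)/0.85966 + 247.1 = 230.3624
M2: Pc = R·M2+t = (+0.12984, -0.19472, +0.87007); u = 720.5·(+0.12984)/0.87007 + 337.3 = 444.8236, v = 549.6·(-0.19472)/0.87007 + 247.1 = 124.1041
M3: Pc = R·M3+t = (-0.03733, -0.24882, +0.89854); u = 720.5·(-0.03733)/0.89854 + 337.3 = 307.3689, v = 549.6·(-0.24882)/0.89854 + 247.1 = 94.9066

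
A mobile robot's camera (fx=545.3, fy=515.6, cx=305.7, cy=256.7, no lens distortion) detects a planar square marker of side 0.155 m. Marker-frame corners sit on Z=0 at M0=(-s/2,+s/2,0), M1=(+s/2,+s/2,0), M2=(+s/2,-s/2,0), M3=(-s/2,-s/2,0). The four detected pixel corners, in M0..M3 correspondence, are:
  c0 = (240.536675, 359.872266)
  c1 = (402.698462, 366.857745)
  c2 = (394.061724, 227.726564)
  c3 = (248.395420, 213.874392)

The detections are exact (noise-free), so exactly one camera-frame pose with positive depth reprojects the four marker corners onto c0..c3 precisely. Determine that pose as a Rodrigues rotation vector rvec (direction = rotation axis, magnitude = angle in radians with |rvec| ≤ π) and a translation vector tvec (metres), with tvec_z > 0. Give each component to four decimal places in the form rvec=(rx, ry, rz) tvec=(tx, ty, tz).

rvec=(-0.3775, -0.2086, 0.0470) tvec=(0.0175, 0.0329, 0.5353)

Intrinsics K: fx=545.3, fy=515.6, cx=305.7, cy=256.7
Marker side s = 0.155 m; corners in marker frame (Z=0):
  M0 = (-0.0775, +0.0775, 0)
  M1 = (+0.0775, +0.0775, 0)
  M2 = (+0.0775, -0.0775, 0)
  M3 = (-0.0775, -0.0775, 0)
Detected image corners:
  c0 = (240.536675, 359.872266) px
  c1 = (402.698462, 366.857745) px
  c2 = (394.061724, 227.726564) px
  c3 = (248.395420, 213.874392) px
Planar DLT: solve 8×8 A·h = b for H (H[2,2]=1):
  H  [+1106.28279 -218.53882 +323.56775]
  H  [+173.94897 +716.92613 +288.40380]
  H  [+0.36134 -0.69235 +1.00000]
B = K⁻¹H; ‖b₁‖=1.868242, ‖b₂‖=1.868242; λ = 2/(‖b₁‖+‖b₂‖) = 0.535263, sign → tz>0 ⇒ λ=+0.535263
r₁ = λ·B[:,0] = (+0.97749,+0.08429,+0.19341); r₂ = λ·B[:,1] = (-0.00676,+0.92877,-0.37059)
r₃ = r₁×r₂ = (-0.21087,+0.36094,+0.90843); SVD([r₁ r₂ r₃]) → R = UVᵀ:
  R  [+0.97749 -0.00676 -0.21087]
  R  [+0.08429 +0.92877 +0.36094]
  R  [+0.19341 -0.37059 +0.90843]
t = (+0.01754, +0.03291, +0.53526) m
tr R = 2.814696; θ = arccos((tr R − 1)/2) = 0.433865 rad = 24.859°
axis k = ((R−Rᵀ)₃₂, (R−Rᵀ)₁₃, (R−Rᵀ)₂₁) / (2 sinθ) = (-0.870085, -0.480859, +0.108292)
rvec = θ·k = (-0.377499, -0.208628, +0.046984)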